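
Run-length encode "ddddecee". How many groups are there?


Input: ddddecee
Scanning for consecutive runs:
  Group 1: 'd' x 4 (positions 0-3)
  Group 2: 'e' x 1 (positions 4-4)
  Group 3: 'c' x 1 (positions 5-5)
  Group 4: 'e' x 2 (positions 6-7)
Total groups: 4

4


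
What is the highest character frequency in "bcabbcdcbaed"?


Input: bcabbcdcbaed
Character counts:
  'a': 2
  'b': 4
  'c': 3
  'd': 2
  'e': 1
Maximum frequency: 4

4


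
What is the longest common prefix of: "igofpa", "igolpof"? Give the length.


Words: igofpa, igolpof
  Position 0: all 'i' => match
  Position 1: all 'g' => match
  Position 2: all 'o' => match
  Position 3: ('f', 'l') => mismatch, stop
LCP = "igo" (length 3)

3


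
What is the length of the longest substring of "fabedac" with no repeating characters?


Input: "fabedac"
Sliding window (track last position of each char):
  Position 0 ('f'): window [0,0] length 1 -- new best
  Position 1 ('a'): window [0,1] length 2 -- new best
  Position 2 ('b'): window [0,2] length 3 -- new best
  Position 3 ('e'): window [0,3] length 4 -- new best
  Position 4 ('d'): window [0,4] length 5 -- new best
  Position 5 ('a'): repeat (last at 1), move window start to 2
  Position 5 ('a'): window [2,5] length 4
  Position 6 ('c'): window [2,6] length 5
Longest substring with no repeats: "fabed" with length 5

5


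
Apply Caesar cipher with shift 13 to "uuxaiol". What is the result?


Caesar cipher: shift "uuxaiol" by 13
  'u' (pos 20) + 13 = pos 7 = 'h'
  'u' (pos 20) + 13 = pos 7 = 'h'
  'x' (pos 23) + 13 = pos 10 = 'k'
  'a' (pos 0) + 13 = pos 13 = 'n'
  'i' (pos 8) + 13 = pos 21 = 'v'
  'o' (pos 14) + 13 = pos 1 = 'b'
  'l' (pos 11) + 13 = pos 24 = 'y'
Result: hhknvby

hhknvby


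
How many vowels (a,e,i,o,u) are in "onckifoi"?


Input: onckifoi
Checking each character:
  'o' at position 0: vowel (running total: 1)
  'n' at position 1: consonant
  'c' at position 2: consonant
  'k' at position 3: consonant
  'i' at position 4: vowel (running total: 2)
  'f' at position 5: consonant
  'o' at position 6: vowel (running total: 3)
  'i' at position 7: vowel (running total: 4)
Total vowels: 4

4


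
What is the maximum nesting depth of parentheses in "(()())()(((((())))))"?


Input: "(()())()(((((())))))"
Tracking depth:
  Position 0 '(': depth becomes 1
  Position 1 '(': depth becomes 2
  Position 2 ')': depth becomes 1
  Position 3 '(': depth becomes 2
  Position 4 ')': depth becomes 1
  Position 5 ')': depth becomes 0
  Position 6 '(': depth becomes 1
  Position 7 ')': depth becomes 0
  Position 8 '(': depth becomes 1
  Position 9 '(': depth becomes 2
  Position 10 '(': depth becomes 3
  Position 11 '(': depth becomes 4
  Position 12 '(': depth becomes 5
  Position 13 '(': depth becomes 6
  Position 14 ')': depth becomes 5
  Position 15 ')': depth becomes 4
  Position 16 ')': depth becomes 3
  Position 17 ')': depth becomes 2
  Position 18 ')': depth becomes 1
  Position 19 ')': depth becomes 0
Maximum depth reached: 6

6


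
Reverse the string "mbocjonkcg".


Input: mbocjonkcg
Reading characters right to left:
  Position 9: 'g'
  Position 8: 'c'
  Position 7: 'k'
  Position 6: 'n'
  Position 5: 'o'
  Position 4: 'j'
  Position 3: 'c'
  Position 2: 'o'
  Position 1: 'b'
  Position 0: 'm'
Reversed: gcknojcobm

gcknojcobm


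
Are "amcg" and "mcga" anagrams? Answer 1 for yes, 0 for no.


Strings: "amcg", "mcga"
Sorted first:  acgm
Sorted second: acgm
Sorted forms match => anagrams

1


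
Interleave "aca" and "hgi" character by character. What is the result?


Interleaving "aca" and "hgi":
  Position 0: 'a' from first, 'h' from second => "ah"
  Position 1: 'c' from first, 'g' from second => "cg"
  Position 2: 'a' from first, 'i' from second => "ai"
Result: ahcgai

ahcgai


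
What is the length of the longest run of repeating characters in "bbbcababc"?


Input: "bbbcababc"
Scanning for longest run:
  Position 1 ('b'): continues run of 'b', length=2
  Position 2 ('b'): continues run of 'b', length=3
  Position 3 ('c'): new char, reset run to 1
  Position 4 ('a'): new char, reset run to 1
  Position 5 ('b'): new char, reset run to 1
  Position 6 ('a'): new char, reset run to 1
  Position 7 ('b'): new char, reset run to 1
  Position 8 ('c'): new char, reset run to 1
Longest run: 'b' with length 3

3


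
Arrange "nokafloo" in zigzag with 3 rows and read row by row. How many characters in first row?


Zigzag "nokafloo" into 3 rows:
Placing characters:
  'n' => row 0
  'o' => row 1
  'k' => row 2
  'a' => row 1
  'f' => row 0
  'l' => row 1
  'o' => row 2
  'o' => row 1
Rows:
  Row 0: "nf"
  Row 1: "oalo"
  Row 2: "ko"
First row length: 2

2


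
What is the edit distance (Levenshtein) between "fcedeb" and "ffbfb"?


Computing edit distance: "fcedeb" -> "ffbfb"
DP table:
           f    f    b    f    b
      0    1    2    3    4    5
  f   1    0    1    2    3    4
  c   2    1    1    2    3    4
  e   3    2    2    2    3    4
  d   4    3    3    3    3    4
  e   5    4    4    4    4    4
  b   6    5    5    4    5    4
Edit distance = dp[6][5] = 4

4


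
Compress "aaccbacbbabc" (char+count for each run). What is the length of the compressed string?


Input: aaccbacbbabc
Runs:
  'a' x 2 => "a2"
  'c' x 2 => "c2"
  'b' x 1 => "b1"
  'a' x 1 => "a1"
  'c' x 1 => "c1"
  'b' x 2 => "b2"
  'a' x 1 => "a1"
  'b' x 1 => "b1"
  'c' x 1 => "c1"
Compressed: "a2c2b1a1c1b2a1b1c1"
Compressed length: 18

18


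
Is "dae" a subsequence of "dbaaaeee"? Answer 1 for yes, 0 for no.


Check if "dae" is a subsequence of "dbaaaeee"
Greedy scan:
  Position 0 ('d'): matches sub[0] = 'd'
  Position 1 ('b'): no match needed
  Position 2 ('a'): matches sub[1] = 'a'
  Position 3 ('a'): no match needed
  Position 4 ('a'): no match needed
  Position 5 ('e'): matches sub[2] = 'e'
  Position 6 ('e'): no match needed
  Position 7 ('e'): no match needed
All 3 characters matched => is a subsequence

1


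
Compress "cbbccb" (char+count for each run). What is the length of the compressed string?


Input: cbbccb
Runs:
  'c' x 1 => "c1"
  'b' x 2 => "b2"
  'c' x 2 => "c2"
  'b' x 1 => "b1"
Compressed: "c1b2c2b1"
Compressed length: 8

8


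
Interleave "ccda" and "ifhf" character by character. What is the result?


Interleaving "ccda" and "ifhf":
  Position 0: 'c' from first, 'i' from second => "ci"
  Position 1: 'c' from first, 'f' from second => "cf"
  Position 2: 'd' from first, 'h' from second => "dh"
  Position 3: 'a' from first, 'f' from second => "af"
Result: cicfdhaf

cicfdhaf


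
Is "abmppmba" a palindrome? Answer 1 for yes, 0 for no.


Input: abmppmba
Reversed: abmppmba
  Compare pos 0 ('a') with pos 7 ('a'): match
  Compare pos 1 ('b') with pos 6 ('b'): match
  Compare pos 2 ('m') with pos 5 ('m'): match
  Compare pos 3 ('p') with pos 4 ('p'): match
Result: palindrome

1


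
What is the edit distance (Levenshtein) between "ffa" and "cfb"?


Computing edit distance: "ffa" -> "cfb"
DP table:
           c    f    b
      0    1    2    3
  f   1    1    1    2
  f   2    2    1    2
  a   3    3    2    2
Edit distance = dp[3][3] = 2

2


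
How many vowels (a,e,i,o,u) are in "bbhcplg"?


Input: bbhcplg
Checking each character:
  'b' at position 0: consonant
  'b' at position 1: consonant
  'h' at position 2: consonant
  'c' at position 3: consonant
  'p' at position 4: consonant
  'l' at position 5: consonant
  'g' at position 6: consonant
Total vowels: 0

0


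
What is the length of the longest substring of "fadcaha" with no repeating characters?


Input: "fadcaha"
Sliding window (track last position of each char):
  Position 0 ('f'): window [0,0] length 1 -- new best
  Position 1 ('a'): window [0,1] length 2 -- new best
  Position 2 ('d'): window [0,2] length 3 -- new best
  Position 3 ('c'): window [0,3] length 4 -- new best
  Position 4 ('a'): repeat (last at 1), move window start to 2
  Position 4 ('a'): window [2,4] length 3
  Position 5 ('h'): window [2,5] length 4
  Position 6 ('a'): repeat (last at 4), move window start to 5
  Position 6 ('a'): window [5,6] length 2
Longest substring with no repeats: "fadc" with length 4

4


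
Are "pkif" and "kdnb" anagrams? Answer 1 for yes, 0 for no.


Strings: "pkif", "kdnb"
Sorted first:  fikp
Sorted second: bdkn
Differ at position 0: 'f' vs 'b' => not anagrams

0


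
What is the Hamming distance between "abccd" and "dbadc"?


Comparing "abccd" and "dbadc" position by position:
  Position 0: 'a' vs 'd' => differ
  Position 1: 'b' vs 'b' => same
  Position 2: 'c' vs 'a' => differ
  Position 3: 'c' vs 'd' => differ
  Position 4: 'd' vs 'c' => differ
Total differences (Hamming distance): 4

4


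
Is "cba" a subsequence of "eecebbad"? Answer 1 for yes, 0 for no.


Check if "cba" is a subsequence of "eecebbad"
Greedy scan:
  Position 0 ('e'): no match needed
  Position 1 ('e'): no match needed
  Position 2 ('c'): matches sub[0] = 'c'
  Position 3 ('e'): no match needed
  Position 4 ('b'): matches sub[1] = 'b'
  Position 5 ('b'): no match needed
  Position 6 ('a'): matches sub[2] = 'a'
  Position 7 ('d'): no match needed
All 3 characters matched => is a subsequence

1


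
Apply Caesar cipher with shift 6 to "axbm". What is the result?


Caesar cipher: shift "axbm" by 6
  'a' (pos 0) + 6 = pos 6 = 'g'
  'x' (pos 23) + 6 = pos 3 = 'd'
  'b' (pos 1) + 6 = pos 7 = 'h'
  'm' (pos 12) + 6 = pos 18 = 's'
Result: gdhs

gdhs


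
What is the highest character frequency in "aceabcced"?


Input: aceabcced
Character counts:
  'a': 2
  'b': 1
  'c': 3
  'd': 1
  'e': 2
Maximum frequency: 3

3


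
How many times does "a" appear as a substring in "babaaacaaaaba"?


Searching for "a" in "babaaacaaaaba"
Scanning each position:
  Position 0: "b" => no
  Position 1: "a" => MATCH
  Position 2: "b" => no
  Position 3: "a" => MATCH
  Position 4: "a" => MATCH
  Position 5: "a" => MATCH
  Position 6: "c" => no
  Position 7: "a" => MATCH
  Position 8: "a" => MATCH
  Position 9: "a" => MATCH
  Position 10: "a" => MATCH
  Position 11: "b" => no
  Position 12: "a" => MATCH
Total occurrences: 9

9


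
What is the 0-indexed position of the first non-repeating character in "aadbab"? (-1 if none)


Input: aadbab
Character frequencies:
  'a': 3
  'b': 2
  'd': 1
Scanning left to right for freq == 1:
  Position 0 ('a'): freq=3, skip
  Position 1 ('a'): freq=3, skip
  Position 2 ('d'): unique! => answer = 2

2


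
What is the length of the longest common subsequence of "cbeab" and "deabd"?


LCS of "cbeab" and "deabd"
DP table:
           d    e    a    b    d
      0    0    0    0    0    0
  c   0    0    0    0    0    0
  b   0    0    0    0    1    1
  e   0    0    1    1    1    1
  a   0    0    1    2    2    2
  b   0    0    1    2    3    3
LCS length = dp[5][5] = 3

3


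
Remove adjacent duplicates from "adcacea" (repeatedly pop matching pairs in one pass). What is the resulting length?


Input: adcacea
Stack-based adjacent duplicate removal:
  Read 'a': push. Stack: a
  Read 'd': push. Stack: ad
  Read 'c': push. Stack: adc
  Read 'a': push. Stack: adca
  Read 'c': push. Stack: adcac
  Read 'e': push. Stack: adcace
  Read 'a': push. Stack: adcacea
Final stack: "adcacea" (length 7)

7


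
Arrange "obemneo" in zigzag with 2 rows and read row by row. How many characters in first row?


Zigzag "obemneo" into 2 rows:
Placing characters:
  'o' => row 0
  'b' => row 1
  'e' => row 0
  'm' => row 1
  'n' => row 0
  'e' => row 1
  'o' => row 0
Rows:
  Row 0: "oeno"
  Row 1: "bme"
First row length: 4

4


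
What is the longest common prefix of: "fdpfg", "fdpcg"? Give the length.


Words: fdpfg, fdpcg
  Position 0: all 'f' => match
  Position 1: all 'd' => match
  Position 2: all 'p' => match
  Position 3: ('f', 'c') => mismatch, stop
LCP = "fdp" (length 3)

3


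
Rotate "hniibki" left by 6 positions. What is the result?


Input: "hniibki", rotate left by 6
First 6 characters: "hniibk"
Remaining characters: "i"
Concatenate remaining + first: "i" + "hniibk" = "ihniibk"

ihniibk


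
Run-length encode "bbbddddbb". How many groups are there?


Input: bbbddddbb
Scanning for consecutive runs:
  Group 1: 'b' x 3 (positions 0-2)
  Group 2: 'd' x 4 (positions 3-6)
  Group 3: 'b' x 2 (positions 7-8)
Total groups: 3

3


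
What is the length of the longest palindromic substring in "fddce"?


Input: "fddce"
Checking substrings for palindromes:
  [1:3] "dd" (len 2) => palindrome
Longest palindromic substring: "dd" with length 2

2


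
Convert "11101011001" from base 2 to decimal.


Input: "11101011001" in base 2
Positional expansion:
  Digit '1' (value 1) x 2^10 = 1024
  Digit '1' (value 1) x 2^9 = 512
  Digit '1' (value 1) x 2^8 = 256
  Digit '0' (value 0) x 2^7 = 0
  Digit '1' (value 1) x 2^6 = 64
  Digit '0' (value 0) x 2^5 = 0
  Digit '1' (value 1) x 2^4 = 16
  Digit '1' (value 1) x 2^3 = 8
  Digit '0' (value 0) x 2^2 = 0
  Digit '0' (value 0) x 2^1 = 0
  Digit '1' (value 1) x 2^0 = 1
Sum = 1881

1881


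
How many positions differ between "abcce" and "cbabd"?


Comparing "abcce" and "cbabd" position by position:
  Position 0: 'a' vs 'c' => DIFFER
  Position 1: 'b' vs 'b' => same
  Position 2: 'c' vs 'a' => DIFFER
  Position 3: 'c' vs 'b' => DIFFER
  Position 4: 'e' vs 'd' => DIFFER
Positions that differ: 4

4


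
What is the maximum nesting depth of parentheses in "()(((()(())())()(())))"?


Input: "()(((()(())())()(())))"
Tracking depth:
  Position 0 '(': depth becomes 1
  Position 1 ')': depth becomes 0
  Position 2 '(': depth becomes 1
  Position 3 '(': depth becomes 2
  Position 4 '(': depth becomes 3
  Position 5 '(': depth becomes 4
  Position 6 ')': depth becomes 3
  Position 7 '(': depth becomes 4
  Position 8 '(': depth becomes 5
  Position 9 ')': depth becomes 4
  Position 10 ')': depth becomes 3
  Position 11 '(': depth becomes 4
  Position 12 ')': depth becomes 3
  Position 13 ')': depth becomes 2
  Position 14 '(': depth becomes 3
  Position 15 ')': depth becomes 2
  Position 16 '(': depth becomes 3
  Position 17 '(': depth becomes 4
  Position 18 ')': depth becomes 3
  Position 19 ')': depth becomes 2
  Position 20 ')': depth becomes 1
  Position 21 ')': depth becomes 0
Maximum depth reached: 5

5


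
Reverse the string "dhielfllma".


Input: dhielfllma
Reading characters right to left:
  Position 9: 'a'
  Position 8: 'm'
  Position 7: 'l'
  Position 6: 'l'
  Position 5: 'f'
  Position 4: 'l'
  Position 3: 'e'
  Position 2: 'i'
  Position 1: 'h'
  Position 0: 'd'
Reversed: amllfleihd

amllfleihd


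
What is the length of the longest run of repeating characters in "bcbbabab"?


Input: "bcbbabab"
Scanning for longest run:
  Position 1 ('c'): new char, reset run to 1
  Position 2 ('b'): new char, reset run to 1
  Position 3 ('b'): continues run of 'b', length=2
  Position 4 ('a'): new char, reset run to 1
  Position 5 ('b'): new char, reset run to 1
  Position 6 ('a'): new char, reset run to 1
  Position 7 ('b'): new char, reset run to 1
Longest run: 'b' with length 2

2


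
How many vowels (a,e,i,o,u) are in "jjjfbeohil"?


Input: jjjfbeohil
Checking each character:
  'j' at position 0: consonant
  'j' at position 1: consonant
  'j' at position 2: consonant
  'f' at position 3: consonant
  'b' at position 4: consonant
  'e' at position 5: vowel (running total: 1)
  'o' at position 6: vowel (running total: 2)
  'h' at position 7: consonant
  'i' at position 8: vowel (running total: 3)
  'l' at position 9: consonant
Total vowels: 3

3


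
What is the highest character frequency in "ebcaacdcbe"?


Input: ebcaacdcbe
Character counts:
  'a': 2
  'b': 2
  'c': 3
  'd': 1
  'e': 2
Maximum frequency: 3

3


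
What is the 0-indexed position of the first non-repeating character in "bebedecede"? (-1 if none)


Input: bebedecede
Character frequencies:
  'b': 2
  'c': 1
  'd': 2
  'e': 5
Scanning left to right for freq == 1:
  Position 0 ('b'): freq=2, skip
  Position 1 ('e'): freq=5, skip
  Position 2 ('b'): freq=2, skip
  Position 3 ('e'): freq=5, skip
  Position 4 ('d'): freq=2, skip
  Position 5 ('e'): freq=5, skip
  Position 6 ('c'): unique! => answer = 6

6


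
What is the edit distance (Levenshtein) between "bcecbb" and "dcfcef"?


Computing edit distance: "bcecbb" -> "dcfcef"
DP table:
           d    c    f    c    e    f
      0    1    2    3    4    5    6
  b   1    1    2    3    4    5    6
  c   2    2    1    2    3    4    5
  e   3    3    2    2    3    3    4
  c   4    4    3    3    2    3    4
  b   5    5    4    4    3    3    4
  b   6    6    5    5    4    4    4
Edit distance = dp[6][6] = 4

4


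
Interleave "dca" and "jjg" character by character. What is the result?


Interleaving "dca" and "jjg":
  Position 0: 'd' from first, 'j' from second => "dj"
  Position 1: 'c' from first, 'j' from second => "cj"
  Position 2: 'a' from first, 'g' from second => "ag"
Result: djcjag

djcjag


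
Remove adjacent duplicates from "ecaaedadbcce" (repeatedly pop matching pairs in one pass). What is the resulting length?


Input: ecaaedadbcce
Stack-based adjacent duplicate removal:
  Read 'e': push. Stack: e
  Read 'c': push. Stack: ec
  Read 'a': push. Stack: eca
  Read 'a': matches stack top 'a' => pop. Stack: ec
  Read 'e': push. Stack: ece
  Read 'd': push. Stack: eced
  Read 'a': push. Stack: eceda
  Read 'd': push. Stack: ecedad
  Read 'b': push. Stack: ecedadb
  Read 'c': push. Stack: ecedadbc
  Read 'c': matches stack top 'c' => pop. Stack: ecedadb
  Read 'e': push. Stack: ecedadbe
Final stack: "ecedadbe" (length 8)

8


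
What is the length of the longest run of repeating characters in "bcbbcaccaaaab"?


Input: "bcbbcaccaaaab"
Scanning for longest run:
  Position 1 ('c'): new char, reset run to 1
  Position 2 ('b'): new char, reset run to 1
  Position 3 ('b'): continues run of 'b', length=2
  Position 4 ('c'): new char, reset run to 1
  Position 5 ('a'): new char, reset run to 1
  Position 6 ('c'): new char, reset run to 1
  Position 7 ('c'): continues run of 'c', length=2
  Position 8 ('a'): new char, reset run to 1
  Position 9 ('a'): continues run of 'a', length=2
  Position 10 ('a'): continues run of 'a', length=3
  Position 11 ('a'): continues run of 'a', length=4
  Position 12 ('b'): new char, reset run to 1
Longest run: 'a' with length 4

4


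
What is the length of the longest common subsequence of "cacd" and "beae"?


LCS of "cacd" and "beae"
DP table:
           b    e    a    e
      0    0    0    0    0
  c   0    0    0    0    0
  a   0    0    0    1    1
  c   0    0    0    1    1
  d   0    0    0    1    1
LCS length = dp[4][4] = 1

1


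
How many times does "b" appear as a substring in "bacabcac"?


Searching for "b" in "bacabcac"
Scanning each position:
  Position 0: "b" => MATCH
  Position 1: "a" => no
  Position 2: "c" => no
  Position 3: "a" => no
  Position 4: "b" => MATCH
  Position 5: "c" => no
  Position 6: "a" => no
  Position 7: "c" => no
Total occurrences: 2

2


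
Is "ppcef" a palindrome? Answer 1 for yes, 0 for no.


Input: ppcef
Reversed: fecpp
  Compare pos 0 ('p') with pos 4 ('f'): MISMATCH
  Compare pos 1 ('p') with pos 3 ('e'): MISMATCH
Result: not a palindrome

0


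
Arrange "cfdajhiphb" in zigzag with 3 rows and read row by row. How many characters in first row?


Zigzag "cfdajhiphb" into 3 rows:
Placing characters:
  'c' => row 0
  'f' => row 1
  'd' => row 2
  'a' => row 1
  'j' => row 0
  'h' => row 1
  'i' => row 2
  'p' => row 1
  'h' => row 0
  'b' => row 1
Rows:
  Row 0: "cjh"
  Row 1: "fahpb"
  Row 2: "di"
First row length: 3

3


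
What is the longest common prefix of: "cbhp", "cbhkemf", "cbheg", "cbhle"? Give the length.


Words: cbhp, cbhkemf, cbheg, cbhle
  Position 0: all 'c' => match
  Position 1: all 'b' => match
  Position 2: all 'h' => match
  Position 3: ('p', 'k', 'e', 'l') => mismatch, stop
LCP = "cbh" (length 3)

3


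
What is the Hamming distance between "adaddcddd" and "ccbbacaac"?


Comparing "adaddcddd" and "ccbbacaac" position by position:
  Position 0: 'a' vs 'c' => differ
  Position 1: 'd' vs 'c' => differ
  Position 2: 'a' vs 'b' => differ
  Position 3: 'd' vs 'b' => differ
  Position 4: 'd' vs 'a' => differ
  Position 5: 'c' vs 'c' => same
  Position 6: 'd' vs 'a' => differ
  Position 7: 'd' vs 'a' => differ
  Position 8: 'd' vs 'c' => differ
Total differences (Hamming distance): 8

8


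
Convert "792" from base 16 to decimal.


Input: "792" in base 16
Positional expansion:
  Digit '7' (value 7) x 16^2 = 1792
  Digit '9' (value 9) x 16^1 = 144
  Digit '2' (value 2) x 16^0 = 2
Sum = 1938

1938


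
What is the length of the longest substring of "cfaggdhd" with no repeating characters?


Input: "cfaggdhd"
Sliding window (track last position of each char):
  Position 0 ('c'): window [0,0] length 1 -- new best
  Position 1 ('f'): window [0,1] length 2 -- new best
  Position 2 ('a'): window [0,2] length 3 -- new best
  Position 3 ('g'): window [0,3] length 4 -- new best
  Position 4 ('g'): repeat (last at 3), move window start to 4
  Position 4 ('g'): window [4,4] length 1
  Position 5 ('d'): window [4,5] length 2
  Position 6 ('h'): window [4,6] length 3
  Position 7 ('d'): repeat (last at 5), move window start to 6
  Position 7 ('d'): window [6,7] length 2
Longest substring with no repeats: "cfag" with length 4

4


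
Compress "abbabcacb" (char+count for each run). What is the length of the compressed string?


Input: abbabcacb
Runs:
  'a' x 1 => "a1"
  'b' x 2 => "b2"
  'a' x 1 => "a1"
  'b' x 1 => "b1"
  'c' x 1 => "c1"
  'a' x 1 => "a1"
  'c' x 1 => "c1"
  'b' x 1 => "b1"
Compressed: "a1b2a1b1c1a1c1b1"
Compressed length: 16

16


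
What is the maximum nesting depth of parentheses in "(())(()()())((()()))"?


Input: "(())(()()())((()()))"
Tracking depth:
  Position 0 '(': depth becomes 1
  Position 1 '(': depth becomes 2
  Position 2 ')': depth becomes 1
  Position 3 ')': depth becomes 0
  Position 4 '(': depth becomes 1
  Position 5 '(': depth becomes 2
  Position 6 ')': depth becomes 1
  Position 7 '(': depth becomes 2
  Position 8 ')': depth becomes 1
  Position 9 '(': depth becomes 2
  Position 10 ')': depth becomes 1
  Position 11 ')': depth becomes 0
  Position 12 '(': depth becomes 1
  Position 13 '(': depth becomes 2
  Position 14 '(': depth becomes 3
  Position 15 ')': depth becomes 2
  Position 16 '(': depth becomes 3
  Position 17 ')': depth becomes 2
  Position 18 ')': depth becomes 1
  Position 19 ')': depth becomes 0
Maximum depth reached: 3

3


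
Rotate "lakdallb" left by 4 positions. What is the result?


Input: "lakdallb", rotate left by 4
First 4 characters: "lakd"
Remaining characters: "allb"
Concatenate remaining + first: "allb" + "lakd" = "allblakd"

allblakd


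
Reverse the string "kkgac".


Input: kkgac
Reading characters right to left:
  Position 4: 'c'
  Position 3: 'a'
  Position 2: 'g'
  Position 1: 'k'
  Position 0: 'k'
Reversed: cagkk

cagkk


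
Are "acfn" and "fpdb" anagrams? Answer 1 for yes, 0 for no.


Strings: "acfn", "fpdb"
Sorted first:  acfn
Sorted second: bdfp
Differ at position 0: 'a' vs 'b' => not anagrams

0


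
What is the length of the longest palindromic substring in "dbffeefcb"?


Input: "dbffeefcb"
Checking substrings for palindromes:
  [3:7] "feef" (len 4) => palindrome
  [2:4] "ff" (len 2) => palindrome
  [4:6] "ee" (len 2) => palindrome
Longest palindromic substring: "feef" with length 4

4


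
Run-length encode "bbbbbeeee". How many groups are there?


Input: bbbbbeeee
Scanning for consecutive runs:
  Group 1: 'b' x 5 (positions 0-4)
  Group 2: 'e' x 4 (positions 5-8)
Total groups: 2

2


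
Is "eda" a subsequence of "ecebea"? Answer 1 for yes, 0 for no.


Check if "eda" is a subsequence of "ecebea"
Greedy scan:
  Position 0 ('e'): matches sub[0] = 'e'
  Position 1 ('c'): no match needed
  Position 2 ('e'): no match needed
  Position 3 ('b'): no match needed
  Position 4 ('e'): no match needed
  Position 5 ('a'): no match needed
Only matched 1/3 characters => not a subsequence

0


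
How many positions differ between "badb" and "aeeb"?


Comparing "badb" and "aeeb" position by position:
  Position 0: 'b' vs 'a' => DIFFER
  Position 1: 'a' vs 'e' => DIFFER
  Position 2: 'd' vs 'e' => DIFFER
  Position 3: 'b' vs 'b' => same
Positions that differ: 3

3


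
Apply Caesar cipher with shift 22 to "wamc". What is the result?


Caesar cipher: shift "wamc" by 22
  'w' (pos 22) + 22 = pos 18 = 's'
  'a' (pos 0) + 22 = pos 22 = 'w'
  'm' (pos 12) + 22 = pos 8 = 'i'
  'c' (pos 2) + 22 = pos 24 = 'y'
Result: swiy

swiy


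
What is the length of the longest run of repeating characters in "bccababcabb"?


Input: "bccababcabb"
Scanning for longest run:
  Position 1 ('c'): new char, reset run to 1
  Position 2 ('c'): continues run of 'c', length=2
  Position 3 ('a'): new char, reset run to 1
  Position 4 ('b'): new char, reset run to 1
  Position 5 ('a'): new char, reset run to 1
  Position 6 ('b'): new char, reset run to 1
  Position 7 ('c'): new char, reset run to 1
  Position 8 ('a'): new char, reset run to 1
  Position 9 ('b'): new char, reset run to 1
  Position 10 ('b'): continues run of 'b', length=2
Longest run: 'c' with length 2

2


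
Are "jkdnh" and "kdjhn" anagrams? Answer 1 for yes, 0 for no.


Strings: "jkdnh", "kdjhn"
Sorted first:  dhjkn
Sorted second: dhjkn
Sorted forms match => anagrams

1


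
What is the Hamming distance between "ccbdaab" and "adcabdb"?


Comparing "ccbdaab" and "adcabdb" position by position:
  Position 0: 'c' vs 'a' => differ
  Position 1: 'c' vs 'd' => differ
  Position 2: 'b' vs 'c' => differ
  Position 3: 'd' vs 'a' => differ
  Position 4: 'a' vs 'b' => differ
  Position 5: 'a' vs 'd' => differ
  Position 6: 'b' vs 'b' => same
Total differences (Hamming distance): 6

6


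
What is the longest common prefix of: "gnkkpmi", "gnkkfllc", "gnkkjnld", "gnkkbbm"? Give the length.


Words: gnkkpmi, gnkkfllc, gnkkjnld, gnkkbbm
  Position 0: all 'g' => match
  Position 1: all 'n' => match
  Position 2: all 'k' => match
  Position 3: all 'k' => match
  Position 4: ('p', 'f', 'j', 'b') => mismatch, stop
LCP = "gnkk" (length 4)

4


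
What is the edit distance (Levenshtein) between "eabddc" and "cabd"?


Computing edit distance: "eabddc" -> "cabd"
DP table:
           c    a    b    d
      0    1    2    3    4
  e   1    1    2    3    4
  a   2    2    1    2    3
  b   3    3    2    1    2
  d   4    4    3    2    1
  d   5    5    4    3    2
  c   6    5    5    4    3
Edit distance = dp[6][4] = 3

3


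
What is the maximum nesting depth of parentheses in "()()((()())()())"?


Input: "()()((()())()())"
Tracking depth:
  Position 0 '(': depth becomes 1
  Position 1 ')': depth becomes 0
  Position 2 '(': depth becomes 1
  Position 3 ')': depth becomes 0
  Position 4 '(': depth becomes 1
  Position 5 '(': depth becomes 2
  Position 6 '(': depth becomes 3
  Position 7 ')': depth becomes 2
  Position 8 '(': depth becomes 3
  Position 9 ')': depth becomes 2
  Position 10 ')': depth becomes 1
  Position 11 '(': depth becomes 2
  Position 12 ')': depth becomes 1
  Position 13 '(': depth becomes 2
  Position 14 ')': depth becomes 1
  Position 15 ')': depth becomes 0
Maximum depth reached: 3

3


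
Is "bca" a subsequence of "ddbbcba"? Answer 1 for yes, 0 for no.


Check if "bca" is a subsequence of "ddbbcba"
Greedy scan:
  Position 0 ('d'): no match needed
  Position 1 ('d'): no match needed
  Position 2 ('b'): matches sub[0] = 'b'
  Position 3 ('b'): no match needed
  Position 4 ('c'): matches sub[1] = 'c'
  Position 5 ('b'): no match needed
  Position 6 ('a'): matches sub[2] = 'a'
All 3 characters matched => is a subsequence

1


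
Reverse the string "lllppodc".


Input: lllppodc
Reading characters right to left:
  Position 7: 'c'
  Position 6: 'd'
  Position 5: 'o'
  Position 4: 'p'
  Position 3: 'p'
  Position 2: 'l'
  Position 1: 'l'
  Position 0: 'l'
Reversed: cdopplll

cdopplll


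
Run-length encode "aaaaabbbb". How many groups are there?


Input: aaaaabbbb
Scanning for consecutive runs:
  Group 1: 'a' x 5 (positions 0-4)
  Group 2: 'b' x 4 (positions 5-8)
Total groups: 2

2


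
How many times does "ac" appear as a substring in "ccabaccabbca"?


Searching for "ac" in "ccabaccabbca"
Scanning each position:
  Position 0: "cc" => no
  Position 1: "ca" => no
  Position 2: "ab" => no
  Position 3: "ba" => no
  Position 4: "ac" => MATCH
  Position 5: "cc" => no
  Position 6: "ca" => no
  Position 7: "ab" => no
  Position 8: "bb" => no
  Position 9: "bc" => no
  Position 10: "ca" => no
Total occurrences: 1

1


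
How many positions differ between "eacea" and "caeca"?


Comparing "eacea" and "caeca" position by position:
  Position 0: 'e' vs 'c' => DIFFER
  Position 1: 'a' vs 'a' => same
  Position 2: 'c' vs 'e' => DIFFER
  Position 3: 'e' vs 'c' => DIFFER
  Position 4: 'a' vs 'a' => same
Positions that differ: 3

3


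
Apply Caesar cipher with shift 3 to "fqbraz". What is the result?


Caesar cipher: shift "fqbraz" by 3
  'f' (pos 5) + 3 = pos 8 = 'i'
  'q' (pos 16) + 3 = pos 19 = 't'
  'b' (pos 1) + 3 = pos 4 = 'e'
  'r' (pos 17) + 3 = pos 20 = 'u'
  'a' (pos 0) + 3 = pos 3 = 'd'
  'z' (pos 25) + 3 = pos 2 = 'c'
Result: iteudc

iteudc


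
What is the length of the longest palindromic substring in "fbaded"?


Input: "fbaded"
Checking substrings for palindromes:
  [3:6] "ded" (len 3) => palindrome
Longest palindromic substring: "ded" with length 3

3


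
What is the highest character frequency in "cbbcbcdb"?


Input: cbbcbcdb
Character counts:
  'b': 4
  'c': 3
  'd': 1
Maximum frequency: 4

4


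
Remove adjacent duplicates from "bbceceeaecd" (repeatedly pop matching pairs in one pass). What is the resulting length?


Input: bbceceeaecd
Stack-based adjacent duplicate removal:
  Read 'b': push. Stack: b
  Read 'b': matches stack top 'b' => pop. Stack: (empty)
  Read 'c': push. Stack: c
  Read 'e': push. Stack: ce
  Read 'c': push. Stack: cec
  Read 'e': push. Stack: cece
  Read 'e': matches stack top 'e' => pop. Stack: cec
  Read 'a': push. Stack: ceca
  Read 'e': push. Stack: cecae
  Read 'c': push. Stack: cecaec
  Read 'd': push. Stack: cecaecd
Final stack: "cecaecd" (length 7)

7


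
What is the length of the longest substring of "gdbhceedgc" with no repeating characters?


Input: "gdbhceedgc"
Sliding window (track last position of each char):
  Position 0 ('g'): window [0,0] length 1 -- new best
  Position 1 ('d'): window [0,1] length 2 -- new best
  Position 2 ('b'): window [0,2] length 3 -- new best
  Position 3 ('h'): window [0,3] length 4 -- new best
  Position 4 ('c'): window [0,4] length 5 -- new best
  Position 5 ('e'): window [0,5] length 6 -- new best
  Position 6 ('e'): repeat (last at 5), move window start to 6
  Position 6 ('e'): window [6,6] length 1
  Position 7 ('d'): window [6,7] length 2
  Position 8 ('g'): window [6,8] length 3
  Position 9 ('c'): window [6,9] length 4
Longest substring with no repeats: "gdbhce" with length 6

6


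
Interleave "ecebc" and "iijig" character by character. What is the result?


Interleaving "ecebc" and "iijig":
  Position 0: 'e' from first, 'i' from second => "ei"
  Position 1: 'c' from first, 'i' from second => "ci"
  Position 2: 'e' from first, 'j' from second => "ej"
  Position 3: 'b' from first, 'i' from second => "bi"
  Position 4: 'c' from first, 'g' from second => "cg"
Result: eiciejbicg

eiciejbicg


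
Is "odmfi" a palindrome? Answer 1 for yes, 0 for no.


Input: odmfi
Reversed: ifmdo
  Compare pos 0 ('o') with pos 4 ('i'): MISMATCH
  Compare pos 1 ('d') with pos 3 ('f'): MISMATCH
Result: not a palindrome

0


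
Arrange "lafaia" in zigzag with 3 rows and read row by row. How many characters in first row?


Zigzag "lafaia" into 3 rows:
Placing characters:
  'l' => row 0
  'a' => row 1
  'f' => row 2
  'a' => row 1
  'i' => row 0
  'a' => row 1
Rows:
  Row 0: "li"
  Row 1: "aaa"
  Row 2: "f"
First row length: 2

2


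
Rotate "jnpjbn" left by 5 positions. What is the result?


Input: "jnpjbn", rotate left by 5
First 5 characters: "jnpjb"
Remaining characters: "n"
Concatenate remaining + first: "n" + "jnpjb" = "njnpjb"

njnpjb


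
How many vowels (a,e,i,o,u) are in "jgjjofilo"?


Input: jgjjofilo
Checking each character:
  'j' at position 0: consonant
  'g' at position 1: consonant
  'j' at position 2: consonant
  'j' at position 3: consonant
  'o' at position 4: vowel (running total: 1)
  'f' at position 5: consonant
  'i' at position 6: vowel (running total: 2)
  'l' at position 7: consonant
  'o' at position 8: vowel (running total: 3)
Total vowels: 3

3


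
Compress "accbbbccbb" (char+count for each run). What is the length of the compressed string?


Input: accbbbccbb
Runs:
  'a' x 1 => "a1"
  'c' x 2 => "c2"
  'b' x 3 => "b3"
  'c' x 2 => "c2"
  'b' x 2 => "b2"
Compressed: "a1c2b3c2b2"
Compressed length: 10

10


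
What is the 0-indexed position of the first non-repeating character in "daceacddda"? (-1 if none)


Input: daceacddda
Character frequencies:
  'a': 3
  'c': 2
  'd': 4
  'e': 1
Scanning left to right for freq == 1:
  Position 0 ('d'): freq=4, skip
  Position 1 ('a'): freq=3, skip
  Position 2 ('c'): freq=2, skip
  Position 3 ('e'): unique! => answer = 3

3


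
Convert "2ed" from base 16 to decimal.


Input: "2ed" in base 16
Positional expansion:
  Digit '2' (value 2) x 16^2 = 512
  Digit 'e' (value 14) x 16^1 = 224
  Digit 'd' (value 13) x 16^0 = 13
Sum = 749

749


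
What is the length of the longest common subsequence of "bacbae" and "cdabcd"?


LCS of "bacbae" and "cdabcd"
DP table:
           c    d    a    b    c    d
      0    0    0    0    0    0    0
  b   0    0    0    0    1    1    1
  a   0    0    0    1    1    1    1
  c   0    1    1    1    1    2    2
  b   0    1    1    1    2    2    2
  a   0    1    1    2    2    2    2
  e   0    1    1    2    2    2    2
LCS length = dp[6][6] = 2

2


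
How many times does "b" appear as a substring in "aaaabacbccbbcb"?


Searching for "b" in "aaaabacbccbbcb"
Scanning each position:
  Position 0: "a" => no
  Position 1: "a" => no
  Position 2: "a" => no
  Position 3: "a" => no
  Position 4: "b" => MATCH
  Position 5: "a" => no
  Position 6: "c" => no
  Position 7: "b" => MATCH
  Position 8: "c" => no
  Position 9: "c" => no
  Position 10: "b" => MATCH
  Position 11: "b" => MATCH
  Position 12: "c" => no
  Position 13: "b" => MATCH
Total occurrences: 5

5


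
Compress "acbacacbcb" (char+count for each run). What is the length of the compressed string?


Input: acbacacbcb
Runs:
  'a' x 1 => "a1"
  'c' x 1 => "c1"
  'b' x 1 => "b1"
  'a' x 1 => "a1"
  'c' x 1 => "c1"
  'a' x 1 => "a1"
  'c' x 1 => "c1"
  'b' x 1 => "b1"
  'c' x 1 => "c1"
  'b' x 1 => "b1"
Compressed: "a1c1b1a1c1a1c1b1c1b1"
Compressed length: 20

20


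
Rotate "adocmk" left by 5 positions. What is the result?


Input: "adocmk", rotate left by 5
First 5 characters: "adocm"
Remaining characters: "k"
Concatenate remaining + first: "k" + "adocm" = "kadocm"

kadocm


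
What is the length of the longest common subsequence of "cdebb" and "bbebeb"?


LCS of "cdebb" and "bbebeb"
DP table:
           b    b    e    b    e    b
      0    0    0    0    0    0    0
  c   0    0    0    0    0    0    0
  d   0    0    0    0    0    0    0
  e   0    0    0    1    1    1    1
  b   0    1    1    1    2    2    2
  b   0    1    2    2    2    2    3
LCS length = dp[5][6] = 3

3


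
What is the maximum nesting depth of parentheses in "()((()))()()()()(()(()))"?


Input: "()((()))()()()()(()(()))"
Tracking depth:
  Position 0 '(': depth becomes 1
  Position 1 ')': depth becomes 0
  Position 2 '(': depth becomes 1
  Position 3 '(': depth becomes 2
  Position 4 '(': depth becomes 3
  Position 5 ')': depth becomes 2
  Position 6 ')': depth becomes 1
  Position 7 ')': depth becomes 0
  Position 8 '(': depth becomes 1
  Position 9 ')': depth becomes 0
  Position 10 '(': depth becomes 1
  Position 11 ')': depth becomes 0
  Position 12 '(': depth becomes 1
  Position 13 ')': depth becomes 0
  Position 14 '(': depth becomes 1
  Position 15 ')': depth becomes 0
  Position 16 '(': depth becomes 1
  Position 17 '(': depth becomes 2
  Position 18 ')': depth becomes 1
  Position 19 '(': depth becomes 2
  Position 20 '(': depth becomes 3
  Position 21 ')': depth becomes 2
  Position 22 ')': depth becomes 1
  Position 23 ')': depth becomes 0
Maximum depth reached: 3

3


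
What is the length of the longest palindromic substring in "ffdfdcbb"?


Input: "ffdfdcbb"
Checking substrings for palindromes:
  [1:4] "fdf" (len 3) => palindrome
  [2:5] "dfd" (len 3) => palindrome
  [0:2] "ff" (len 2) => palindrome
  [6:8] "bb" (len 2) => palindrome
Longest palindromic substring: "fdf" with length 3

3


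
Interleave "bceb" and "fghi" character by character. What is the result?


Interleaving "bceb" and "fghi":
  Position 0: 'b' from first, 'f' from second => "bf"
  Position 1: 'c' from first, 'g' from second => "cg"
  Position 2: 'e' from first, 'h' from second => "eh"
  Position 3: 'b' from first, 'i' from second => "bi"
Result: bfcgehbi

bfcgehbi


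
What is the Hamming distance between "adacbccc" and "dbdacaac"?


Comparing "adacbccc" and "dbdacaac" position by position:
  Position 0: 'a' vs 'd' => differ
  Position 1: 'd' vs 'b' => differ
  Position 2: 'a' vs 'd' => differ
  Position 3: 'c' vs 'a' => differ
  Position 4: 'b' vs 'c' => differ
  Position 5: 'c' vs 'a' => differ
  Position 6: 'c' vs 'a' => differ
  Position 7: 'c' vs 'c' => same
Total differences (Hamming distance): 7

7


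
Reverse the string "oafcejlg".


Input: oafcejlg
Reading characters right to left:
  Position 7: 'g'
  Position 6: 'l'
  Position 5: 'j'
  Position 4: 'e'
  Position 3: 'c'
  Position 2: 'f'
  Position 1: 'a'
  Position 0: 'o'
Reversed: gljecfao

gljecfao


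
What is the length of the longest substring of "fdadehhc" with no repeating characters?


Input: "fdadehhc"
Sliding window (track last position of each char):
  Position 0 ('f'): window [0,0] length 1 -- new best
  Position 1 ('d'): window [0,1] length 2 -- new best
  Position 2 ('a'): window [0,2] length 3 -- new best
  Position 3 ('d'): repeat (last at 1), move window start to 2
  Position 3 ('d'): window [2,3] length 2
  Position 4 ('e'): window [2,4] length 3
  Position 5 ('h'): window [2,5] length 4 -- new best
  Position 6 ('h'): repeat (last at 5), move window start to 6
  Position 6 ('h'): window [6,6] length 1
  Position 7 ('c'): window [6,7] length 2
Longest substring with no repeats: "adeh" with length 4

4


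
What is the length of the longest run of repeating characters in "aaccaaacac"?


Input: "aaccaaacac"
Scanning for longest run:
  Position 1 ('a'): continues run of 'a', length=2
  Position 2 ('c'): new char, reset run to 1
  Position 3 ('c'): continues run of 'c', length=2
  Position 4 ('a'): new char, reset run to 1
  Position 5 ('a'): continues run of 'a', length=2
  Position 6 ('a'): continues run of 'a', length=3
  Position 7 ('c'): new char, reset run to 1
  Position 8 ('a'): new char, reset run to 1
  Position 9 ('c'): new char, reset run to 1
Longest run: 'a' with length 3

3


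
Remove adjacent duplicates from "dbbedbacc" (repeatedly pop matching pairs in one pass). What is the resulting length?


Input: dbbedbacc
Stack-based adjacent duplicate removal:
  Read 'd': push. Stack: d
  Read 'b': push. Stack: db
  Read 'b': matches stack top 'b' => pop. Stack: d
  Read 'e': push. Stack: de
  Read 'd': push. Stack: ded
  Read 'b': push. Stack: dedb
  Read 'a': push. Stack: dedba
  Read 'c': push. Stack: dedbac
  Read 'c': matches stack top 'c' => pop. Stack: dedba
Final stack: "dedba" (length 5)

5


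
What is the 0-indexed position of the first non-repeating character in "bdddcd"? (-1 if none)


Input: bdddcd
Character frequencies:
  'b': 1
  'c': 1
  'd': 4
Scanning left to right for freq == 1:
  Position 0 ('b'): unique! => answer = 0

0
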